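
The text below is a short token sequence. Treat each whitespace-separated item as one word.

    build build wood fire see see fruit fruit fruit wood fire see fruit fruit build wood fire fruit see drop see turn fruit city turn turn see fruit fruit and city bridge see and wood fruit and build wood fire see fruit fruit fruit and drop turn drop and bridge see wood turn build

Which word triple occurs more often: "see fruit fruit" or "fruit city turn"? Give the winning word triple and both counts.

"see fruit fruit": 4 occurrences
"fruit city turn": 1 occurrence

"see fruit fruit" (4 vs 1)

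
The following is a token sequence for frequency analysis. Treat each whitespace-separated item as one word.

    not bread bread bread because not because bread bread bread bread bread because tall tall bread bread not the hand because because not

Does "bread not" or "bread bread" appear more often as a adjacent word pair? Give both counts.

"bread bread" (7 vs 1)

"bread not": 1 occurrence
"bread bread": 7 occurrences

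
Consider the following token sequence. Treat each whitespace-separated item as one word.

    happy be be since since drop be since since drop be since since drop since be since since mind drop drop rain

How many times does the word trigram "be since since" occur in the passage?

4

Scanning the 20 overlapping trigram windows for "be since since":
  position 3–5: be since since
  position 7–9: be since since
  position 11–13: be since since
  position 16–18: be since since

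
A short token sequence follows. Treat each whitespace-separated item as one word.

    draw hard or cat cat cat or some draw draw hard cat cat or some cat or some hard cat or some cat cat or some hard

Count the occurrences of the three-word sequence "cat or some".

5

Scanning the 25 overlapping trigram windows for "cat or some":
  position 6–8: cat or some
  position 13–15: cat or some
  position 16–18: cat or some
  position 20–22: cat or some
  position 24–26: cat or some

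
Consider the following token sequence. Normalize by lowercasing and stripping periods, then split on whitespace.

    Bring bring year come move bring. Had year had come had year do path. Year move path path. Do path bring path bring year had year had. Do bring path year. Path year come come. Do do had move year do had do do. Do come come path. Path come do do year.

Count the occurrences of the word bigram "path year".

3

Scanning the 52 overlapping bigram windows for "path year":
  position 14–15: path year
  position 30–31: path year
  position 32–33: path year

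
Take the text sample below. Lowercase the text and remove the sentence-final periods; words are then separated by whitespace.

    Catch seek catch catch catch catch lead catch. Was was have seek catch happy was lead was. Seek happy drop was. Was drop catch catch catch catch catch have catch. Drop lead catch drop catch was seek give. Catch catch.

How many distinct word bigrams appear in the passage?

25

40 tokens → 39 bigram windows in total.
Repeated bigrams (each contributes count−1 duplicates):
  catch catch: 8
  catch drop: 2
  catch was: 2
  drop catch: 2
  lead catch: 2
  seek catch: 2
  was seek: 2
  was was: 2
14 duplicate windows → 39 − 14 = 25 distinct.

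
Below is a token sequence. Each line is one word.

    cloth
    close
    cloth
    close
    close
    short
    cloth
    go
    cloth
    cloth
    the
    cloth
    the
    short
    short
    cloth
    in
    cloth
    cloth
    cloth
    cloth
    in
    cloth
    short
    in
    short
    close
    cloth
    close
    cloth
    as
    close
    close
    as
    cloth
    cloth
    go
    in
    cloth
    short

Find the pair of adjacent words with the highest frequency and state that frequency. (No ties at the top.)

Bigram frequencies (highest first):
  cloth cloth: 5
  cloth close: 3
  close cloth: 3
  in cloth: 3
  close close: 2
  short cloth: 2
  … (17 more, each ≤ 2)

"cloth cloth", 5 times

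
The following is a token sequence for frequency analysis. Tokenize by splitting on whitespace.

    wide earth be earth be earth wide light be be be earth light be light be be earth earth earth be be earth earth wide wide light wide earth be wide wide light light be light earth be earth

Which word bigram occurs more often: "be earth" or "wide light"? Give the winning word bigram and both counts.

"be earth" (6 vs 3)

"be earth": 6 occurrences
"wide light": 3 occurrences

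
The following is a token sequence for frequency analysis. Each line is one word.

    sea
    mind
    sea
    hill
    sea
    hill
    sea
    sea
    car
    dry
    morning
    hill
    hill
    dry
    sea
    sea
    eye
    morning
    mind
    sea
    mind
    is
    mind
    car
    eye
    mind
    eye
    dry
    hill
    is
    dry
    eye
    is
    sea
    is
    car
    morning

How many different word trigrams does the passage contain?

37 tokens → 35 trigram windows in total.
Repeated trigrams (each contributes count−1 duplicates):
  sea hill sea: 2
1 duplicate windows → 35 − 1 = 34 distinct.

34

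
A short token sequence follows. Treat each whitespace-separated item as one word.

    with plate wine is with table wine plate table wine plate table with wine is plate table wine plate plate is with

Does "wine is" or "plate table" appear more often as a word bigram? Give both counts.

"plate table" (3 vs 2)

"wine is": 2 occurrences
"plate table": 3 occurrences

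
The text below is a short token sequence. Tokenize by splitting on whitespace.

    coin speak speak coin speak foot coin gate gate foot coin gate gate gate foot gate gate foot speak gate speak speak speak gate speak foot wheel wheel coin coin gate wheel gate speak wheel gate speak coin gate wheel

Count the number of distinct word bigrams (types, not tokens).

19

40 tokens → 39 bigram windows in total.
Repeated bigrams (each contributes count−1 duplicates):
  coin gate: 4
  gate gate: 4
  gate speak: 4
  gate foot: 3
  speak speak: 3
  coin speak: 2
  foot coin: 2
  gate wheel: 2
  … (4 more repeated)
20 duplicate windows → 39 − 20 = 19 distinct.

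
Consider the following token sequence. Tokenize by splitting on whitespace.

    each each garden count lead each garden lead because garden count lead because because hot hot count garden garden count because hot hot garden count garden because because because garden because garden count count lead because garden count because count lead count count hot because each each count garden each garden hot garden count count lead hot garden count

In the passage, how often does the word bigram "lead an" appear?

Scanning the 58 overlapping bigram windows for "lead an":
  (none found)

0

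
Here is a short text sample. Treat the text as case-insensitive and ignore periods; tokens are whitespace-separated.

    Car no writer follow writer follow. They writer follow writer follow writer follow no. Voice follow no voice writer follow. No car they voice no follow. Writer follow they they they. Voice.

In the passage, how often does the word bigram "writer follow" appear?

7

Scanning the 31 overlapping bigram windows for "writer follow":
  position 3–4: writer follow
  position 5–6: writer follow
  position 8–9: writer follow
  position 10–11: writer follow
  position 12–13: writer follow
  position 19–20: writer follow
  position 27–28: writer follow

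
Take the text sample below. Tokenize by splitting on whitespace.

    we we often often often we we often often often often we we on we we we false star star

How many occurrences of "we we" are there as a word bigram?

5

Scanning the 19 overlapping bigram windows for "we we":
  position 1–2: we we
  position 6–7: we we
  position 12–13: we we
  position 15–16: we we
  position 16–17: we we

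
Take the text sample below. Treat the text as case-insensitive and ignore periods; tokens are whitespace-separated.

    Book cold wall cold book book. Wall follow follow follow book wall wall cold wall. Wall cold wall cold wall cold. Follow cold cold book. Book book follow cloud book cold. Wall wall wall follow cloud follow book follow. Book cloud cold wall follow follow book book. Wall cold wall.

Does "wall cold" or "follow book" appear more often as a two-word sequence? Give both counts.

"wall cold" (6 vs 4)

"wall cold": 6 occurrences
"follow book": 4 occurrences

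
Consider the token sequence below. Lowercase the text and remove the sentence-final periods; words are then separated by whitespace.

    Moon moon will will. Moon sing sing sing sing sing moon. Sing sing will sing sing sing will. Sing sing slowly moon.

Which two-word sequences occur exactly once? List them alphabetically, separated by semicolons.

moon moon; moon will; sing moon; sing slowly; slowly moon; will moon; will will

Bigram counts meeting the condition (exactly once):
  moon moon: 1
  moon will: 1
  sing moon: 1
  sing slowly: 1
  slowly moon: 1
  will moon: 1
  will will: 1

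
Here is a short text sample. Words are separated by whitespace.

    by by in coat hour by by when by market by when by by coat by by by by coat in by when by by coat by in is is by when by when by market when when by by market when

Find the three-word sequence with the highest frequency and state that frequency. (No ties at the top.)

"by when by", 5 times

Trigram frequencies (highest first):
  by when by: 5
  when by by: 3
  by by coat: 3
  when by market: 2
  by coat by: 2
  by by by: 2
  … (22 more, each ≤ 2)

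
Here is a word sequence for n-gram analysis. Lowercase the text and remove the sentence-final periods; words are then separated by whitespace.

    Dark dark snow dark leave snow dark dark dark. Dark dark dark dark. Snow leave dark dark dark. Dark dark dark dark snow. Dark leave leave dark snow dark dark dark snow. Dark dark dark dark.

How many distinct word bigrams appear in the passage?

36 tokens → 35 bigram windows in total.
Repeated bigrams (each contributes count−1 duplicates):
  dark dark: 18
  dark snow: 5
  snow dark: 5
  dark leave: 2
  leave dark: 2
27 duplicate windows → 35 − 27 = 8 distinct.

8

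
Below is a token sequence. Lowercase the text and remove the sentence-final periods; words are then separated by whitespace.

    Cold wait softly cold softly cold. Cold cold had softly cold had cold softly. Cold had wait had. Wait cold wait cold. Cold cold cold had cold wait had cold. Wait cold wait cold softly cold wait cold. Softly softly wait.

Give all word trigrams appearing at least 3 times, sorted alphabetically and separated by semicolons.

Trigram counts meeting the condition (at least 3 times):
  cold cold cold: 3
  cold softly cold: 3
  cold wait cold: 4

cold cold cold; cold softly cold; cold wait cold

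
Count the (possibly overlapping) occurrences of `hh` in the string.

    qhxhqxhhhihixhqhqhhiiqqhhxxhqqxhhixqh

Sliding a length-2 window over the 37 characters (36 positions):
  position 7–8: hh
  position 8–9: hh
  position 18–19: hh
  position 24–25: hh
  position 32–33: hh

5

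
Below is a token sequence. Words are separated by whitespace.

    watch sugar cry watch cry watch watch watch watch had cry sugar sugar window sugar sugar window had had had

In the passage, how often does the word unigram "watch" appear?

6

Scanning the 20 tokens for "watch":
  position 1: watch
  position 4: watch
  position 6: watch
  position 7: watch
  position 8: watch
  position 9: watch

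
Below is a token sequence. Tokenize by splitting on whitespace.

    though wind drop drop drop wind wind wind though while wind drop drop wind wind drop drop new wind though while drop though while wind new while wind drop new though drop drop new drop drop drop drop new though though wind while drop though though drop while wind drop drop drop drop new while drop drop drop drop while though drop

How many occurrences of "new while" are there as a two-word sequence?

Scanning the 61 overlapping bigram windows for "new while":
  position 26–27: new while
  position 54–55: new while

2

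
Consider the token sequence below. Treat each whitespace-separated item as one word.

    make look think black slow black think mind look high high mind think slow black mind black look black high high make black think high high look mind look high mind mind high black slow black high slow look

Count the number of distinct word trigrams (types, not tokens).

35

39 tokens → 37 trigram windows in total.
Repeated trigrams (each contributes count−1 duplicates):
  black slow black: 2
  mind look high: 2
2 duplicate windows → 37 − 2 = 35 distinct.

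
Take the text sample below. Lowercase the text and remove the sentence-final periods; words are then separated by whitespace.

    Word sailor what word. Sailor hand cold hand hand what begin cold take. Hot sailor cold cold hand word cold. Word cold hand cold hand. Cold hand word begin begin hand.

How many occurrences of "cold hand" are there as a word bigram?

5

Scanning the 30 overlapping bigram windows for "cold hand":
  position 7–8: cold hand
  position 17–18: cold hand
  position 22–23: cold hand
  position 24–25: cold hand
  position 26–27: cold hand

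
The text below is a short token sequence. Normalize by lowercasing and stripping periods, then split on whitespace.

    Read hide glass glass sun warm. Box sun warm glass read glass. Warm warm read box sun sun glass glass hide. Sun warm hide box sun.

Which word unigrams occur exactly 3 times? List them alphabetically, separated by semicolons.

Unigram counts meeting the condition (exactly 3 times):
  box: 3
  hide: 3
  read: 3

box; hide; read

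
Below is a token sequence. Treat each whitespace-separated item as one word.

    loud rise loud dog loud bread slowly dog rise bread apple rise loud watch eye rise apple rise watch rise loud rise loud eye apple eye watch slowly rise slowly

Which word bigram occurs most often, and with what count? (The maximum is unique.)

Bigram frequencies (highest first):
  rise loud: 4
  loud rise: 2
  apple rise: 2
  loud dog: 1
  dog loud: 1
  loud bread: 1
  … (18 more, each ≤ 1)

"rise loud", 4 times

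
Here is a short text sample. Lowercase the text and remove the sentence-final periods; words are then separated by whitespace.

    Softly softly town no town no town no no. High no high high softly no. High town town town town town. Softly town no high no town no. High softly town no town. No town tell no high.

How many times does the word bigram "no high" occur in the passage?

6

Scanning the 37 overlapping bigram windows for "no high":
  position 9–10: no high
  position 11–12: no high
  position 15–16: no high
  position 24–25: no high
  position 28–29: no high
  position 37–38: no high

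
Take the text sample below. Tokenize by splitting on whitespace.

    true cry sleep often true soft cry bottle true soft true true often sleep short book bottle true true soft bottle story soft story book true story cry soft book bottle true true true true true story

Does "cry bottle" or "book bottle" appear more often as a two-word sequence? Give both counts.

"cry bottle": 1 occurrence
"book bottle": 2 occurrences

"book bottle" (2 vs 1)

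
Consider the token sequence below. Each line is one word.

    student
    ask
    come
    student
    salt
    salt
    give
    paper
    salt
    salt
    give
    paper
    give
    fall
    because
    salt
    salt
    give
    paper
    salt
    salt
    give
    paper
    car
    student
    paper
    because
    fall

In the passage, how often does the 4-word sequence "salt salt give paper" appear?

4

Scanning the 25 overlapping 4-gram windows for "salt salt give paper":
  position 5–8: salt salt give paper
  position 9–12: salt salt give paper
  position 16–19: salt salt give paper
  position 20–23: salt salt give paper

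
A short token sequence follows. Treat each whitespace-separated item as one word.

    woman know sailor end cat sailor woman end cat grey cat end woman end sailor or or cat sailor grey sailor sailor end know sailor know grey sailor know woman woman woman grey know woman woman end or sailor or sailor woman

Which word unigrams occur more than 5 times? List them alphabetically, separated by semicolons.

Unigram counts meeting the condition (more than 5 times):
  end: 6
  sailor: 10
  woman: 9

end; sailor; woman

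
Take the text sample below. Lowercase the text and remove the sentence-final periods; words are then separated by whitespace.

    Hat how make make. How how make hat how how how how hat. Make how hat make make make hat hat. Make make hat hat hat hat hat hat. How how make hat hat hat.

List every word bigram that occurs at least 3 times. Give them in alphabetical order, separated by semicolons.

hat hat; hat how; hat make; how how; how make; make hat; make make

Bigram counts meeting the condition (at least 3 times):
  hat hat: 8
  hat how: 3
  hat make: 3
  how how: 5
  how make: 3
  make hat: 4
  make make: 4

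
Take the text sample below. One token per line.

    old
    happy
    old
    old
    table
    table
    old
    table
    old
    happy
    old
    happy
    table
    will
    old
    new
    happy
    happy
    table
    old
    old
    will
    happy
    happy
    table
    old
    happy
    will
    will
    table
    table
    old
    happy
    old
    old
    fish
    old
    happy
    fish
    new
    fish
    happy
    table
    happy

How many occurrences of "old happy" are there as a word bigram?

Scanning the 43 overlapping bigram windows for "old happy":
  position 1–2: old happy
  position 9–10: old happy
  position 11–12: old happy
  position 26–27: old happy
  position 32–33: old happy
  position 37–38: old happy

6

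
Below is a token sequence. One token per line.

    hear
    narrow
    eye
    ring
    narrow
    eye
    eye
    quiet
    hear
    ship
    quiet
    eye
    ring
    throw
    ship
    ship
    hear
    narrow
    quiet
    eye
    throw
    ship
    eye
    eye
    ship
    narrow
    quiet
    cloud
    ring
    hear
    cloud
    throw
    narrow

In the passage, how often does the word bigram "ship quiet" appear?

1

Scanning the 32 overlapping bigram windows for "ship quiet":
  position 10–11: ship quiet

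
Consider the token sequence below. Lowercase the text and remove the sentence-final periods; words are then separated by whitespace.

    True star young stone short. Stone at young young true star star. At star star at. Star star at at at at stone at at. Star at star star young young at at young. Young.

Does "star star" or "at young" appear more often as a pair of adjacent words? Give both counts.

"star star" (4 vs 2)

"star star": 4 occurrences
"at young": 2 occurrences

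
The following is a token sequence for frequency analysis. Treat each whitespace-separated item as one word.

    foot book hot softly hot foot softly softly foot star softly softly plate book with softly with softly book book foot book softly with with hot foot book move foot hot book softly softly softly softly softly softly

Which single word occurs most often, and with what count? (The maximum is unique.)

Unigram frequencies (highest first):
  softly: 14
  book: 7
  foot: 6
  hot: 4
  with: 4
  star: 1
  … (2 more, each ≤ 1)

"softly", 14 times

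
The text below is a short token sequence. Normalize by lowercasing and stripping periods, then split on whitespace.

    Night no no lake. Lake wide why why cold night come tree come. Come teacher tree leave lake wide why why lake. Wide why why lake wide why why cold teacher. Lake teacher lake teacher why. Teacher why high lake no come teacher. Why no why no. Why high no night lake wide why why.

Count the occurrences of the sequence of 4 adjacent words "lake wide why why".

5

Scanning the 52 overlapping 4-gram windows for "lake wide why why":
  position 5–8: lake wide why why
  position 18–21: lake wide why why
  position 22–25: lake wide why why
  position 26–29: lake wide why why
  position 52–55: lake wide why why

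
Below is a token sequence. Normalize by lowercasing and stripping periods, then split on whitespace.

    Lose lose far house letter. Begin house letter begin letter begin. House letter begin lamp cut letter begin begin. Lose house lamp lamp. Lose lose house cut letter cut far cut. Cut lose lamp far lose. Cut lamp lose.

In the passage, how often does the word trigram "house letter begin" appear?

Scanning the 37 overlapping trigram windows for "house letter begin":
  position 4–6: house letter begin
  position 7–9: house letter begin
  position 12–14: house letter begin

3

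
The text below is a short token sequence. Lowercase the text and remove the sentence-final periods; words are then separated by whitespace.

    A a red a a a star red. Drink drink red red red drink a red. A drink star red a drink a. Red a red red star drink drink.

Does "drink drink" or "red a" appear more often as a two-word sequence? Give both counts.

"red a" (4 vs 2)

"drink drink": 2 occurrences
"red a": 4 occurrences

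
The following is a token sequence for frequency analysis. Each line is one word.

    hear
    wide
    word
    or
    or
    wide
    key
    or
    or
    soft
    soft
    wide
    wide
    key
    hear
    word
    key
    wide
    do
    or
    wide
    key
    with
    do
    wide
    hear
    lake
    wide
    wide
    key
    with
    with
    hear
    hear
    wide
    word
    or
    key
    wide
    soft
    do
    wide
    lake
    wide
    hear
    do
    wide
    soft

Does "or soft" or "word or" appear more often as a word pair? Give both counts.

"or soft": 1 occurrence
"word or": 2 occurrences

"word or" (2 vs 1)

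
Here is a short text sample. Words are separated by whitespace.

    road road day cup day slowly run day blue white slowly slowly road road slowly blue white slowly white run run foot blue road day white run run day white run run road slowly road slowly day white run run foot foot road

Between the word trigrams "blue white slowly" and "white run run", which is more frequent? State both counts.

"white run run" (4 vs 2)

"blue white slowly": 2 occurrences
"white run run": 4 occurrences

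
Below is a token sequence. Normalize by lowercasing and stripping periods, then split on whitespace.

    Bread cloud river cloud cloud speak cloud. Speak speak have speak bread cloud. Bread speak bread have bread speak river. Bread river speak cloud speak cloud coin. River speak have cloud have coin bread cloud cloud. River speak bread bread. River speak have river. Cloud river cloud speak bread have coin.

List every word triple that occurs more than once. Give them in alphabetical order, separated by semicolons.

bread river speak; cloud river cloud; cloud speak cloud; river speak have; speak bread have; speak cloud speak

Trigram counts meeting the condition (more than once):
  bread river speak: 2
  cloud river cloud: 2
  cloud speak cloud: 2
  river speak have: 2
  speak bread have: 2
  speak cloud speak: 2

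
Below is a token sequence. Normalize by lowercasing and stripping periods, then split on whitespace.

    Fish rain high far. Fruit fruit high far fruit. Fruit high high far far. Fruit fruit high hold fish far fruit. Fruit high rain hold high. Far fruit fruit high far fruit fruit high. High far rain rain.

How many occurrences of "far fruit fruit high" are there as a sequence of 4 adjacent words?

Scanning the 35 overlapping 4-gram windows for "far fruit fruit high":
  position 4–7: far fruit fruit high
  position 8–11: far fruit fruit high
  position 14–17: far fruit fruit high
  position 20–23: far fruit fruit high
  position 27–30: far fruit fruit high
  position 31–34: far fruit fruit high

6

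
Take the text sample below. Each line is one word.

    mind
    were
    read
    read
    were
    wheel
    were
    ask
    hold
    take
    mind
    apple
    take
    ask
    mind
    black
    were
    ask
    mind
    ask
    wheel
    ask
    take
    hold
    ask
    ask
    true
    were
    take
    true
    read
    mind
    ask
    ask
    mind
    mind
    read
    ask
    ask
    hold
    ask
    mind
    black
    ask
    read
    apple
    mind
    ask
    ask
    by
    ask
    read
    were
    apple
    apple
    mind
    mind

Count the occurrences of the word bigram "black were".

Scanning the 56 overlapping bigram windows for "black were":
  position 16–17: black were

1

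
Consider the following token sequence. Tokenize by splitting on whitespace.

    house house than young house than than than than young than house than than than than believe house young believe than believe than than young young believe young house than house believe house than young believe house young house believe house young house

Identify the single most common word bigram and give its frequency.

"than than", 7 times

Bigram frequencies (highest first):
  than than: 7
  house than: 5
  than young: 4
  young house: 4
  believe house: 4
  house young: 3
  … (9 more, each ≤ 3)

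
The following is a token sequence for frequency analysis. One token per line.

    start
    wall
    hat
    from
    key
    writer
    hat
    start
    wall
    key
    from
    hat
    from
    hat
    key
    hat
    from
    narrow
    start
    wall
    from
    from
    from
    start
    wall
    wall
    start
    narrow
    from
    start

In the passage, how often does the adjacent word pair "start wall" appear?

4

Scanning the 29 overlapping bigram windows for "start wall":
  position 1–2: start wall
  position 8–9: start wall
  position 19–20: start wall
  position 24–25: start wall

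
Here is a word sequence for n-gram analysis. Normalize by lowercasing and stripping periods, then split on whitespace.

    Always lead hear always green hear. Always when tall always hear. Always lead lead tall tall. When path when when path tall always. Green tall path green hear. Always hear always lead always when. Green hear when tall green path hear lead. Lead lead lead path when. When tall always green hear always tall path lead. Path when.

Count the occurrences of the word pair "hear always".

6

Scanning the 57 overlapping bigram windows for "hear always":
  position 3–4: hear always
  position 6–7: hear always
  position 11–12: hear always
  position 28–29: hear always
  position 30–31: hear always
  position 52–53: hear always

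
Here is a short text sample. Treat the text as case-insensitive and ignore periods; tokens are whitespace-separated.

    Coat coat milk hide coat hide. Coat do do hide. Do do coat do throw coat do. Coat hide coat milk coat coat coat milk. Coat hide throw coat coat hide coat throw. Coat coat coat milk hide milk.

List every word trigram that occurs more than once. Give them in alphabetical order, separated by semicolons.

Trigram counts meeting the condition (more than once):
  coat coat coat: 2
  coat coat milk: 3
  coat hide coat: 3
  coat milk coat: 2
  coat milk hide: 2
  throw coat coat: 2

coat coat coat; coat coat milk; coat hide coat; coat milk coat; coat milk hide; throw coat coat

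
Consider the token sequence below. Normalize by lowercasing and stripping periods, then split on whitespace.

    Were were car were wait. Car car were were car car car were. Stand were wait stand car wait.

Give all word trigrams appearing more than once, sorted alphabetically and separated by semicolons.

Trigram counts meeting the condition (more than once):
  car car were: 2
  were were car: 2

car car were; were were car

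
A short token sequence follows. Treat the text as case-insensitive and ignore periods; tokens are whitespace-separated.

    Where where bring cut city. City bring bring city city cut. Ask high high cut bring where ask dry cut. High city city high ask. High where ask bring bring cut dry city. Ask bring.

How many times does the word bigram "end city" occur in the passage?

0

Scanning the 34 overlapping bigram windows for "end city":
  (none found)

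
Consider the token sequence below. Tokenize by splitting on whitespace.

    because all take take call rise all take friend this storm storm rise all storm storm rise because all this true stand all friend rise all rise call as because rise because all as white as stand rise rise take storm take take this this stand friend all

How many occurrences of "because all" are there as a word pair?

Scanning the 47 overlapping bigram windows for "because all":
  position 1–2: because all
  position 18–19: because all
  position 32–33: because all

3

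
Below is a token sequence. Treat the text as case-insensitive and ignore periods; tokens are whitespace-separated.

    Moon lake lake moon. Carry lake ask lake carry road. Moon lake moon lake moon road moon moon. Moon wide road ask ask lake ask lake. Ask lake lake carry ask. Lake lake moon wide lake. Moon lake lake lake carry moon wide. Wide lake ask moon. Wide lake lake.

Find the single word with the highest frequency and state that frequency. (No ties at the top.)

"lake", 19 times

Unigram frequencies (highest first):
  lake: 19
  moon: 12
  ask: 7
  wide: 5
  carry: 4
  road: 3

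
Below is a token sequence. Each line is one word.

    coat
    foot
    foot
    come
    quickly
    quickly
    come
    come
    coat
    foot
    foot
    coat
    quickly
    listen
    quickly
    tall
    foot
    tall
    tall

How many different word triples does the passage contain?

19 tokens → 17 trigram windows in total.
Repeated trigrams (each contributes count−1 duplicates):
  coat foot foot: 2
1 duplicate windows → 17 − 1 = 16 distinct.

16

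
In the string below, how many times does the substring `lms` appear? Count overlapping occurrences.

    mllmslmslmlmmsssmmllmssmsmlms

Sliding a length-3 window over the 29 characters (27 positions):
  position 3–5: lms
  position 6–8: lms
  position 20–22: lms
  position 27–29: lms

4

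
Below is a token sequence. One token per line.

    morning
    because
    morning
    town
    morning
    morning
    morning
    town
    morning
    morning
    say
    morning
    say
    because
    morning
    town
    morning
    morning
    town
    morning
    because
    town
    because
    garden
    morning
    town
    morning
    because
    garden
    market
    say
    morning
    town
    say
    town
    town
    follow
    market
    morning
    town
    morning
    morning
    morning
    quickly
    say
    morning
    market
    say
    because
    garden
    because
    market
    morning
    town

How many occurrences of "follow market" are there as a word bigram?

1

Scanning the 53 overlapping bigram windows for "follow market":
  position 37–38: follow market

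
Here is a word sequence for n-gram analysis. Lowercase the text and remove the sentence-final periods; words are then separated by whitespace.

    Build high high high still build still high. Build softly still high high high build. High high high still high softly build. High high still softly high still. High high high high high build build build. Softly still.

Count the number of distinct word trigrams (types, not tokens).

38 tokens → 36 trigram windows in total.
Repeated trigrams (each contributes count−1 duplicates):
  high high high: 6
  build high high: 3
  high high still: 3
  build softly still: 2
  high high build: 2
  high still high: 2
  still high high: 2
13 duplicate windows → 36 − 13 = 23 distinct.

23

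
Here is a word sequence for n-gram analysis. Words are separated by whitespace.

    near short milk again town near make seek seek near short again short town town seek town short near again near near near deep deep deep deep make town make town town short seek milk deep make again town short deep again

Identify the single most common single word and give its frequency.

"town", 8 times

Unigram frequencies (highest first):
  town: 8
  near: 7
  short: 6
  deep: 6
  again: 5
  make: 4
  … (2 more, each ≤ 4)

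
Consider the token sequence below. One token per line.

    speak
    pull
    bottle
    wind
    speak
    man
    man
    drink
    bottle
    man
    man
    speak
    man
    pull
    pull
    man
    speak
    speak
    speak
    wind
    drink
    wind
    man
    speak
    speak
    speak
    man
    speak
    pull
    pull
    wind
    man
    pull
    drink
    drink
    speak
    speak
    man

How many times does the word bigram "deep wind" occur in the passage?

Scanning the 37 overlapping bigram windows for "deep wind":
  (none found)

0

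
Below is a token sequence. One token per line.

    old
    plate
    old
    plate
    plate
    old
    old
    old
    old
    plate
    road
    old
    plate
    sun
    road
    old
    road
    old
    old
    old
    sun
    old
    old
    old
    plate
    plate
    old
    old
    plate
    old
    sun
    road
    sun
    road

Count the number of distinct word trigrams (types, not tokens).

34 tokens → 32 trigram windows in total.
Repeated trigrams (each contributes count−1 duplicates):
  old old old: 4
  old old plate: 3
  old plate old: 2
  old plate plate: 2
  plate old old: 2
  plate plate old: 2
9 duplicate windows → 32 − 9 = 23 distinct.

23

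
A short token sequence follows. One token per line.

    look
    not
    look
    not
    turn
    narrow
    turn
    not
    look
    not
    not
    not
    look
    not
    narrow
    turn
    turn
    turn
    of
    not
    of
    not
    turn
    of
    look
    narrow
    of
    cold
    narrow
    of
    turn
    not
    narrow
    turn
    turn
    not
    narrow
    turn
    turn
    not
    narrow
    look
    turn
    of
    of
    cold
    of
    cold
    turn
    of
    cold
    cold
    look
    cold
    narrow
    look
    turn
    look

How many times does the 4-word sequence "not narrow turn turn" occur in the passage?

3

Scanning the 55 overlapping 4-gram windows for "not narrow turn turn":
  position 14–17: not narrow turn turn
  position 32–35: not narrow turn turn
  position 36–39: not narrow turn turn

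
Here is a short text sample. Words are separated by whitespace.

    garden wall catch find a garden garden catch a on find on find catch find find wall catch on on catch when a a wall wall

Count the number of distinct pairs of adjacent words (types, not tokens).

22

26 tokens → 25 bigram windows in total.
Repeated bigrams (each contributes count−1 duplicates):
  catch find: 2
  on find: 2
  wall catch: 2
3 duplicate windows → 25 − 3 = 22 distinct.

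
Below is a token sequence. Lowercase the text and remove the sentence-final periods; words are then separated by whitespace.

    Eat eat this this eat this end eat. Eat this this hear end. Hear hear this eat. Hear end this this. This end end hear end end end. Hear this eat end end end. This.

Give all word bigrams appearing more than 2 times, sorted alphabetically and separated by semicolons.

Bigram counts meeting the condition (more than 2 times):
  eat this: 3
  end end: 5
  end hear: 3
  hear end: 3
  this eat: 3
  this this: 4

eat this; end end; end hear; hear end; this eat; this this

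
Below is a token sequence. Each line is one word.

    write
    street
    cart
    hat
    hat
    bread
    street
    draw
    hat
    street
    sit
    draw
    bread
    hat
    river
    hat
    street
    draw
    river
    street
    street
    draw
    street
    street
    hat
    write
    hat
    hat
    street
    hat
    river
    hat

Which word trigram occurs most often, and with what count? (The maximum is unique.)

"hat river hat", 2 times

Trigram frequencies (highest first):
  hat river hat: 2
  write street cart: 1
  street cart hat: 1
  cart hat hat: 1
  hat hat bread: 1
  hat bread street: 1
  … (23 more, each ≤ 1)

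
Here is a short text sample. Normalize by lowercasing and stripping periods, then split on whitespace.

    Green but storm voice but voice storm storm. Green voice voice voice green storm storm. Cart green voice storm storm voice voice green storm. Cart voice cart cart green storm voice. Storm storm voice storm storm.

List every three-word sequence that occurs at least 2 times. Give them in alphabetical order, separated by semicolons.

Trigram counts meeting the condition (at least 2 times):
  storm storm voice: 2
  storm voice storm: 2
  voice green storm: 2
  voice storm storm: 4
  voice voice green: 2

storm storm voice; storm voice storm; voice green storm; voice storm storm; voice voice green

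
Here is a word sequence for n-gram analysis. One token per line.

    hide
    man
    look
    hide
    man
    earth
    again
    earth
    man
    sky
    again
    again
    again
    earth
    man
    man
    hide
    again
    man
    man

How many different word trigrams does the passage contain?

20 tokens → 18 trigram windows in total.
Repeated trigrams (each contributes count−1 duplicates):
  again earth man: 2
1 duplicate windows → 18 − 1 = 17 distinct.

17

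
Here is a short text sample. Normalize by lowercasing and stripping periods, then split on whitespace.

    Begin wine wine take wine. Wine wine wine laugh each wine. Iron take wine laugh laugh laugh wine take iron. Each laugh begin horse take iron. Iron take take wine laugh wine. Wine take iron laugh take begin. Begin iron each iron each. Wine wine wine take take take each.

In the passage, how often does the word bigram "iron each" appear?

Scanning the 49 overlapping bigram windows for "iron each":
  position 20–21: iron each
  position 40–41: iron each
  position 42–43: iron each

3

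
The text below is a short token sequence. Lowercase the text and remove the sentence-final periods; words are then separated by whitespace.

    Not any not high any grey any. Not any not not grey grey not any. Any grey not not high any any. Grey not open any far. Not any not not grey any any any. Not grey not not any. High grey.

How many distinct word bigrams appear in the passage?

17

42 tokens → 41 bigram windows in total.
Repeated bigrams (each contributes count−1 duplicates):
  any not: 5
  not any: 5
  any any: 4
  grey not: 4
  not not: 4
  any grey: 3
  not grey: 3
  grey any: 2
  … (2 more repeated)
24 duplicate windows → 41 − 24 = 17 distinct.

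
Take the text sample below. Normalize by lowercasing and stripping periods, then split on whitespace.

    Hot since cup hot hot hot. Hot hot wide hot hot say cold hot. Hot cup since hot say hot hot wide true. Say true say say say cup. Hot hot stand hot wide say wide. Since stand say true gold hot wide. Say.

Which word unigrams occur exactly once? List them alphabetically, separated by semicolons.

cold; gold

Unigram counts meeting the condition (exactly once):
  cold: 1
  gold: 1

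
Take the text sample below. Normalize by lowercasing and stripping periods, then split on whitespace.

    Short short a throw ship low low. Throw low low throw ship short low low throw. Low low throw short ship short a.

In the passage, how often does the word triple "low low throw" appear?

4

Scanning the 21 overlapping trigram windows for "low low throw":
  position 6–8: low low throw
  position 9–11: low low throw
  position 14–16: low low throw
  position 17–19: low low throw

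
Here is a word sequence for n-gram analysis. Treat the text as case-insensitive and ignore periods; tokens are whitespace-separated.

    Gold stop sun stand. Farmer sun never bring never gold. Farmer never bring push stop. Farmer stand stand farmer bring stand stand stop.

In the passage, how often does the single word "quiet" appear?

0

Scanning the 23 tokens for "quiet":
  (none found)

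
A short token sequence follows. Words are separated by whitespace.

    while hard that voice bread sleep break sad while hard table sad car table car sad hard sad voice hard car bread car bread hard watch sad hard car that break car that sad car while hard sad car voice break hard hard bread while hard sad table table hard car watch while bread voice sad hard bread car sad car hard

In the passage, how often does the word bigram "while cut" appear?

Scanning the 61 overlapping bigram windows for "while cut":
  (none found)

0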